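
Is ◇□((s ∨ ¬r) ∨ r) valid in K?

Not valid

Tableau for the negation ¬◇□((s ∨ ¬r) ∨ r):
1. ¬◇□((s ∨ ¬r) ∨ r), u
The negation has an open branch (countermodel exists).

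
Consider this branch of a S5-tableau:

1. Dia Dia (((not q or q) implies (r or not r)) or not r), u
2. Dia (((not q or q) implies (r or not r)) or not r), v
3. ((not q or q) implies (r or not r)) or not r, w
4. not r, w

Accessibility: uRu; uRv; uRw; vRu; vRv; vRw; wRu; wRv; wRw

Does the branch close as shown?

Not closed

No world carries both an atom and its negation.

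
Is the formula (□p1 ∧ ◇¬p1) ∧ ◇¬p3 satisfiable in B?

1. (□p1 ∧ ◇¬p1) ∧ ◇¬p3, w0
2. □p1 ∧ ◇¬p1, w0
3. ◇¬p3, w0
4. □p1, w0
5. ◇¬p1, w0
6. p1, w0
7. ¬p3, w1
8. p1, w1
9. ¬p1, w2
10. p1, w2
Accessibility: w0Rw0, w0Rw1, w0Rw2, w1Rw0, w1Rw1, w2Rw0, w2Rw2
Branch closes: p1 and ¬p1 both at w2.
All branches of the tableau close; one closing branch shown above.

Unsatisfiable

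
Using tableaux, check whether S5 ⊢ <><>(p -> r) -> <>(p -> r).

Valid

Tableau for the negation ~(<><>(p -> r) -> <>(p -> r)):
1. ~(<><>(p -> r) -> <>(p -> r)), w0
2. <><>(p -> r), w0
3. ~<>(p -> r), w0
4. ~(p -> r), w0
5. p, w0
6. ~r, w0
7. <>(p -> r), w1
8. ~(p -> r), w1
9. p, w1
10. ~r, w1
11. p -> r, w2
12. ~(p -> r), w2
13. p, w2
14. ~r, w2
15. r, w2
Accessibility: w0Rw0, w0Rw1, w0Rw2, w1Rw0, w1Rw1, w1Rw2, w2Rw0, w2Rw1, w2Rw2
Branch closes: r and ~r both at w2.
Every branch of the negation's tableau closes; the branch above is one of them.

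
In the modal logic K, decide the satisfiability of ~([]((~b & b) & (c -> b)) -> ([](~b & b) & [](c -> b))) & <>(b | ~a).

No, unsatisfiable

1. ~([]((~b & b) & (c -> b)) -> ([](~b & b) & [](c -> b))) & <>(b | ~a), 0
2. ~([]((~b & b) & (c -> b)) -> ([](~b & b) & [](c -> b))), 0
3. <>(b | ~a), 0
4. []((~b & b) & (c -> b)), 0
5. ~([](~b & b) & [](c -> b)), 0
6. ~[](c -> b), 0
7. b | ~a, 1
8. (~b & b) & (c -> b), 1
9. ~b & b, 1
10. c -> b, 1
11. ~b, 1
12. b, 1
Accessibility: 0R1
Branch closes: b and ~b both at 1.
All branches of the tableau close; one closing branch shown above.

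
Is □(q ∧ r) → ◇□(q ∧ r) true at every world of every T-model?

Tableau for the negation ¬(□(q ∧ r) → ◇□(q ∧ r)):
1. ¬(□(q ∧ r) → ◇□(q ∧ r)), w0
2. □(q ∧ r), w0
3. ¬◇□(q ∧ r), w0
4. q ∧ r, w0
5. q, w0
6. r, w0
7. ¬□(q ∧ r), w0
8. ¬(q ∧ r), w1
9. q ∧ r, w1
10. q, w1
11. r, w1
12. ¬□(q ∧ r), w1
13. ¬r, w1
Accessibility: w0Rw0, w0Rw1, w1Rw1
Branch closes: r and ¬r both at w1.
Every branch of the negation's tableau closes; the branch above is one of them.

Valid in T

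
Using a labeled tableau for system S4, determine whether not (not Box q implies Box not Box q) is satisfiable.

1. not (not Box q implies Box not Box q), w0
2. not Box q, w0   [neg-implies-rule on 1]
3. not Box not Box q, w0   [neg-implies-rule on 1]
4. not q, w1   [neg-Box-rule on 2: fresh world w1, w0Rw1]
5. Box q, w2   [neg-Box-rule on 3: fresh world w2, w0Rw2]
6. q, w2   [Box-rule on 5 via w2Rw2]
Accessibility: w0Rw0, w0Rw1, w0Rw2, w1Rw1, w2Rw2

Yes, satisfiable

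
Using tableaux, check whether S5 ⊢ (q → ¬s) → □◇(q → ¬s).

Tableau for the negation ¬((q → ¬s) → □◇(q → ¬s)):
1. ¬((q → ¬s) → □◇(q → ¬s)), u
2. q → ¬s, u
3. ¬□◇(q → ¬s), u
4. ¬s, u
5. ¬◇(q → ¬s), v
6. ¬(q → ¬s), u
7. q, u
8. s, u
Accessibility: uRu, uRv, vRu, vRv
Branch closes: s and ¬s both at u.
All branches of the negation close; one closing branch shown above.

Valid in S5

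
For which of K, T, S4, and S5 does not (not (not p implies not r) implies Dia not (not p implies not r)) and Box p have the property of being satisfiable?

K-tableau for the formula:
1. not (not (not p implies not r) implies Dia not (not p implies not r)) and Box p, 0
2. not (not (not p implies not r) implies Dia not (not p implies not r)), 0
3. Box p, 0
4. not (not p implies not r), 0
5. not Dia not (not p implies not r), 0
6. not p, 0
7. r, 0
Complete open branch: satisfiable in K.
T-tableau for the formula:
1. not (not (not p implies not r) implies Dia not (not p implies not r)) and Box p, 0
2. not (not (not p implies not r) implies Dia not (not p implies not r)), 0
3. Box p, 0
4. not (not p implies not r), 0
5. not Dia not (not p implies not r), 0
6. not p, 0
7. r, 0
8. p, 0
Accessibility: 0R0
Branch closes: p and not p both at 0.
Every branch closes (one shown): unsatisfiable in T, hence also in S4, S5 (every S4/S5-frame is a T-frame).

K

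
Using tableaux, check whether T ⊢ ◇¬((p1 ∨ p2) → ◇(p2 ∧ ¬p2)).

Not valid

Tableau for the negation ¬◇¬((p1 ∨ p2) → ◇(p2 ∧ ¬p2)):
1. ¬◇¬((p1 ∨ p2) → ◇(p2 ∧ ¬p2)), 0
2. (p1 ∨ p2) → ◇(p2 ∧ ¬p2), 0   [¬◇-rule on 1 via 0R0]
3. ¬(p1 ∨ p2), 0   [→-rule on 2 (branches; this branch)]
4. ¬p1, 0   [¬∨-rule on 3]
5. ¬p2, 0   [¬∨-rule on 3]
Accessibility: 0R0
The negation has an open branch (countermodel exists).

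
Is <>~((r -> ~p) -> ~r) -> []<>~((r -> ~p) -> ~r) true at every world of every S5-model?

Tableau for the negation ~(<>~((r -> ~p) -> ~r) -> []<>~((r -> ~p) -> ~r)):
1. ~(<>~((r -> ~p) -> ~r) -> []<>~((r -> ~p) -> ~r)), u
2. <>~((r -> ~p) -> ~r), u
3. ~[]<>~((r -> ~p) -> ~r), u
4. ~((r -> ~p) -> ~r), v
5. r -> ~p, v
6. r, v
7. ~p, v
8. ~<>~((r -> ~p) -> ~r), w
9. (r -> ~p) -> ~r, u
10. (r -> ~p) -> ~r, v
11. (r -> ~p) -> ~r, w
12. ~(r -> ~p), u
13. r, u
14. p, u
15. ~(r -> ~p), v
16. p, v
Accessibility: uRu, uRv, uRw, vRu, vRv, vRw, wRu, wRv, wRw
Branch closes: p and ~p both at v.
Every branch of the negation's tableau closes; the branch above is one of them.

Yes, valid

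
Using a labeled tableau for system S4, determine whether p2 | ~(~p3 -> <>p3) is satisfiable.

Satisfiable

1. p2 | ~(~p3 -> <>p3), u
2. ~(~p3 -> <>p3), u
3. ~p3, u
4. ~<>p3, u
Accessibility: uRu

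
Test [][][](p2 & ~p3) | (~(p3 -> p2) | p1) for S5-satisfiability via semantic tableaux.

1. [][][](p2 & ~p3) | (~(p3 -> p2) | p1), w0
2. ~(p3 -> p2) | p1, w0
3. p1, w0
Accessibility: w0Rw0

Yes, satisfiable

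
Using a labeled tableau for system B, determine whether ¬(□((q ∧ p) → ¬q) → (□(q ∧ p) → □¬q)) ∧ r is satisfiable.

1. ¬(□((q ∧ p) → ¬q) → (□(q ∧ p) → □¬q)) ∧ r, u
2. ¬(□((q ∧ p) → ¬q) → (□(q ∧ p) → □¬q)), u   [∧-rule on 1]
3. r, u   [∧-rule on 1]
4. □((q ∧ p) → ¬q), u   [¬→-rule on 2]
5. ¬(□(q ∧ p) → □¬q), u   [¬→-rule on 2]
6. □(q ∧ p), u   [¬→-rule on 5]
7. ¬□¬q, u   [¬→-rule on 5]
8. (q ∧ p) → ¬q, u   [□-rule on 4 via uRu]
9. q ∧ p, u   [□-rule on 6 via uRu]
10. q, u   [∧-rule on 9]
11. p, u   [∧-rule on 9]
12. ¬(q ∧ p), u   [→-rule on 8 (branches; this branch)]
13. ¬p, u   [¬∧-rule on 12 (branches; this branch)]
Accessibility: uRu
Branch closes: p and ¬p both at u.
All branches of the tableau close; one closing branch shown above.

No, unsatisfiable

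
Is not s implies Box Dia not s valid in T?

Tableau for the negation not (not s implies Box Dia not s):
1. not (not s implies Box Dia not s), 0
2. not s, 0
3. not Box Dia not s, 0
4. not Dia not s, 1
5. s, 1
Accessibility: 0R0, 0R1, 1R1
The negation has an open branch (countermodel exists).

No, not valid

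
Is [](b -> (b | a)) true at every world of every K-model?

Valid in K

Tableau for the negation ~[](b -> (b | a)):
1. ~[](b -> (b | a)), 0
2. ~(b -> (b | a)), 1
3. b, 1
4. ~(b | a), 1
5. ~b, 1
6. ~a, 1
Accessibility: 0R1
Branch closes: b and ~b both at 1.
All branches of the negation close; one closing branch shown above.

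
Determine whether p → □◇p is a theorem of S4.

No, not valid

Tableau for the negation ¬(p → □◇p):
1. ¬(p → □◇p), u
2. p, u
3. ¬□◇p, u
4. ¬◇p, v
5. ¬p, v
Accessibility: uRu, uRv, vRv
The negation has an open branch (countermodel exists).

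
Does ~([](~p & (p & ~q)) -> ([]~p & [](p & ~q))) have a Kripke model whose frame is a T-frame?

No, unsatisfiable

1. ~([](~p & (p & ~q)) -> ([]~p & [](p & ~q))), 0
2. [](~p & (p & ~q)), 0
3. ~([]~p & [](p & ~q)), 0
4. ~p & (p & ~q), 0
5. ~p, 0
6. p & ~q, 0
7. p, 0
8. ~q, 0
Accessibility: 0R0
Branch closes: p and ~p both at 0.
(One branch shown.) All branches close.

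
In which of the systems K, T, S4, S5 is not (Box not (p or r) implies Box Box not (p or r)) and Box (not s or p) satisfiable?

T-tableau for the formula:
1. not (Box not (p or r) implies Box Box not (p or r)) and Box (not s or p), u
2. not (Box not (p or r) implies Box Box not (p or r)), u
3. Box (not s or p), u
4. Box not (p or r), u
5. not Box Box not (p or r), u
6. not s or p, u
7. not (p or r), u
8. not p, u
9. not r, u
10. not s, u
11. not Box not (p or r), v
12. not s or p, v
13. not (p or r), v
14. not p, v
15. not r, v
16. not s, v
17. p or r, w
18. r, w
Accessibility: uRu, uRv, vRv, vRw, wRw
Complete open branch: satisfiable in T, hence also in K (this T-model is also a K-model).
S4-tableau for the formula:
1. not (Box not (p or r) implies Box Box not (p or r)) and Box (not s or p), u
2. not (Box not (p or r) implies Box Box not (p or r)), u
3. Box (not s or p), u
4. Box not (p or r), u
5. not Box Box not (p or r), u
6. not s or p, u
7. not (p or r), u
8. not p, u
9. not r, u
10. not s, u
11. not Box not (p or r), v
12. not s or p, v
13. not (p or r), v
14. not p, v
15. not r, v
16. not s, v
17. p or r, w
18. not s or p, w
19. not (p or r), w
20. not p, w
21. not r, w
22. r, w
Accessibility: uRu, uRv, uRw, vRv, vRw, wRw
Branch closes: r and not r both at w.
Every branch closes (one shown): unsatisfiable in S4, hence also in S5 (every S5-frame is an S4-frame).

K, T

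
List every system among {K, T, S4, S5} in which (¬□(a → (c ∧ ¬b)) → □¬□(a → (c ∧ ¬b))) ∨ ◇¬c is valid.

S5-tableau for the negation ¬((¬□(a → (c ∧ ¬b)) → □¬□(a → (c ∧ ¬b))) ∨ ◇¬c):
1. ¬((¬□(a → (c ∧ ¬b)) → □¬□(a → (c ∧ ¬b))) ∨ ◇¬c), u
2. ¬(¬□(a → (c ∧ ¬b)) → □¬□(a → (c ∧ ¬b))), u   [¬∨-rule on 1]
3. ¬◇¬c, u   [¬∨-rule on 1]
4. ¬□(a → (c ∧ ¬b)), u   [¬→-rule on 2]
5. ¬□¬□(a → (c ∧ ¬b)), u   [¬→-rule on 2]
6. c, u   [¬◇-rule on 3 via uRu]
7. ¬(a → (c ∧ ¬b)), v   [¬□-rule on 4: fresh world v, uRv]
8. a, v   [¬→-rule on 7]
9. ¬(c ∧ ¬b), v   [¬→-rule on 7]
10. c, v   [¬◇-rule on 3 via uRv]
11. b, v   [¬∧-rule on 9 (branches; this branch)]
12. □(a → (c ∧ ¬b)), w   [¬□-rule on 5: fresh world w, uRw]
13. c, w   [¬◇-rule on 3 via uRw]
14. a → (c ∧ ¬b), u   [□-rule on 12 via wRu]
15. a → (c ∧ ¬b), v   [□-rule on 12 via wRv]
16. a → (c ∧ ¬b), w   [□-rule on 12 via wRw]
17. c ∧ ¬b, u   [→-rule on 14 (branches; this branch)]
18. ¬b, u   [∧-rule on 17]
19. c ∧ ¬b, v   [→-rule on 15 (branches; this branch)]
20. ¬b, v   [∧-rule on 19]
Accessibility: uRu, uRv, uRw, vRu, vRv, vRw, wRu, wRv, wRw
Branch closes: b and ¬b both at v.
Every branch closes (one shown): valid in S5.
S4-tableau for the negation ¬((¬□(a → (c ∧ ¬b)) → □¬□(a → (c ∧ ¬b))) ∨ ◇¬c):
1. ¬((¬□(a → (c ∧ ¬b)) → □¬□(a → (c ∧ ¬b))) ∨ ◇¬c), u
2. ¬(¬□(a → (c ∧ ¬b)) → □¬□(a → (c ∧ ¬b))), u   [¬∨-rule on 1]
3. ¬◇¬c, u   [¬∨-rule on 1]
4. ¬□(a → (c ∧ ¬b)), u   [¬→-rule on 2]
5. ¬□¬□(a → (c ∧ ¬b)), u   [¬→-rule on 2]
6. c, u   [¬◇-rule on 3 via uRu]
7. ¬(a → (c ∧ ¬b)), v   [¬□-rule on 4: fresh world v, uRv]
8. a, v   [¬→-rule on 7]
9. ¬(c ∧ ¬b), v   [¬→-rule on 7]
10. c, v   [¬◇-rule on 3 via uRv]
11. b, v   [¬∧-rule on 9 (branches; this branch)]
12. □(a → (c ∧ ¬b)), w   [¬□-rule on 5: fresh world w, uRw]
13. c, w   [¬◇-rule on 3 via uRw]
14. a → (c ∧ ¬b), w   [□-rule on 12 via wRw]
15. c ∧ ¬b, w   [→-rule on 14 (branches; this branch)]
16. ¬b, w   [∧-rule on 15]
Accessibility: uRu, uRv, uRw, vRv, wRw
Complete open branch: countermodel on an S4-frame, so not valid in S4, nor in K, T (the same frame is also a K-frame and a T-frame).

S5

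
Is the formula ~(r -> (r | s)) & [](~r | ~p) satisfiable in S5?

Unsatisfiable (every branch closes)

1. ~(r -> (r | s)) & [](~r | ~p), u
2. ~(r -> (r | s)), u
3. [](~r | ~p), u
4. r, u
5. ~(r | s), u
6. ~r, u
7. ~s, u
Accessibility: uRu
Branch closes: r and ~r both at u.
(One branch shown.) All branches close.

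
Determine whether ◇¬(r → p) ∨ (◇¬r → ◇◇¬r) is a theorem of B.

Tableau for the negation ¬(◇¬(r → p) ∨ (◇¬r → ◇◇¬r)):
1. ¬(◇¬(r → p) ∨ (◇¬r → ◇◇¬r)), u
2. ¬◇¬(r → p), u
3. ¬(◇¬r → ◇◇¬r), u
4. ◇¬r, u
5. ¬◇◇¬r, u
6. r → p, u
7. ¬◇¬r, u
8. r, u
9. p, u
10. ¬r, v
11. r → p, v
12. ¬◇¬r, v
13. r, v
Accessibility: uRu, uRv, vRu, vRv
Branch closes: r and ¬r both at v.
Every branch of the negation's tableau closes; the branch above is one of them.

Yes, valid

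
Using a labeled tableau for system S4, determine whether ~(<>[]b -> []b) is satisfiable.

Satisfiable (open branch found)

1. ~(<>[]b -> []b), 0
2. <>[]b, 0
3. ~[]b, 0
4. []b, 1
5. b, 1
6. ~b, 2
Accessibility: 0R0, 0R1, 0R2, 1R1, 2R2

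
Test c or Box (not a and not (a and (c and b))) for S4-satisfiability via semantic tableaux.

Satisfiable (open branch found)

1. c or Box (not a and not (a and (c and b))), w0
2. Box (not a and not (a and (c and b))), w0
3. not a and not (a and (c and b)), w0
4. not a, w0
5. not (a and (c and b)), w0
6. not (c and b), w0
7. not b, w0
Accessibility: w0Rw0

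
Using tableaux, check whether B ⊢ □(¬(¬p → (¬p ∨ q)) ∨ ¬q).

Tableau for the negation ¬□(¬(¬p → (¬p ∨ q)) ∨ ¬q):
1. ¬□(¬(¬p → (¬p ∨ q)) ∨ ¬q), w0
2. ¬(¬(¬p → (¬p ∨ q)) ∨ ¬q), w1
3. ¬p → (¬p ∨ q), w1
4. q, w1
5. ¬p ∨ q, w1
Accessibility: w0Rw0, w0Rw1, w1Rw0, w1Rw1
The negation has an open branch (countermodel exists).

Not valid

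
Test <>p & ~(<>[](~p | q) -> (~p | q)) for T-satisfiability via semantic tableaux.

1. <>p & ~(<>[](~p | q) -> (~p | q)), 0
2. <>p, 0   [&-rule on 1]
3. ~(<>[](~p | q) -> (~p | q)), 0   [&-rule on 1]
4. <>[](~p | q), 0   [~->-rule on 3]
5. ~(~p | q), 0   [~->-rule on 3]
6. p, 0   [~|-rule on 5]
7. ~q, 0   [~|-rule on 5]
8. p, 1   [<>-rule on 2: fresh world 1, 0R1]
9. [](~p | q), 2   [<>-rule on 4: fresh world 2, 0R2]
10. ~p | q, 2   [[]-rule on 9 via 2R2]
11. q, 2   [|-rule on 10 (branches; this branch)]
Accessibility: 0R0, 0R1, 0R2, 1R1, 2R2

Satisfiable (open branch found)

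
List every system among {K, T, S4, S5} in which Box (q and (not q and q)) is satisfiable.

K

T-tableau for the formula:
1. Box (q and (not q and q)), w0
2. q and (not q and q), w0   [Box-rule on 1 via w0Rw0]
3. q, w0   [and-rule on 2]
4. not q and q, w0   [and-rule on 2]
5. not q, w0   [and-rule on 4]
Accessibility: w0Rw0
Branch closes: q and not q both at w0.
Every branch closes (one shown): unsatisfiable in T, hence also in S4, S5 (every S4/S5-frame is a T-frame).
K-tableau for the formula:
1. Box (q and (not q and q)), w0
Complete open branch: satisfiable in K.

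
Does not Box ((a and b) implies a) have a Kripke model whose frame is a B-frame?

1. not Box ((a and b) implies a), u
2. not ((a and b) implies a), v
3. a and b, v
4. not a, v
5. a, v
6. b, v
Accessibility: uRu, uRv, vRu, vRv
Branch closes: a and not a both at v.
All branches of the tableau close; one closing branch shown above.

No, unsatisfiable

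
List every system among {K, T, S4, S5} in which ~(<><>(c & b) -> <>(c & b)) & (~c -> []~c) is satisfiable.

T-tableau for the formula:
1. ~(<><>(c & b) -> <>(c & b)) & (~c -> []~c), w0
2. ~(<><>(c & b) -> <>(c & b)), w0
3. ~c -> []~c, w0
4. <><>(c & b), w0
5. ~<>(c & b), w0
6. ~(c & b), w0
7. []~c, w0
8. ~c, w0
9. ~b, w0
10. <>(c & b), w1
11. ~(c & b), w1
12. ~c, w1
13. ~b, w1
14. c & b, w2
15. c, w2
16. b, w2
Accessibility: w0Rw0, w0Rw1, w1Rw1, w1Rw2, w2Rw2
Complete open branch: satisfiable in T, hence also in K (this T-model is also a K-model).
S4-tableau for the formula:
1. ~(<><>(c & b) -> <>(c & b)) & (~c -> []~c), w0
2. ~(<><>(c & b) -> <>(c & b)), w0
3. ~c -> []~c, w0
4. <><>(c & b), w0
5. ~<>(c & b), w0
6. ~(c & b), w0
7. []~c, w0
8. ~c, w0
9. ~b, w0
10. <>(c & b), w1
11. ~(c & b), w1
12. ~c, w1
13. ~b, w1
14. c & b, w2
15. c, w2
16. b, w2
17. ~(c & b), w2
18. ~c, w2
Accessibility: w0Rw0, w0Rw1, w0Rw2, w1Rw1, w1Rw2, w2Rw2
Branch closes: c and ~c both at w2.
Every branch closes (one shown): unsatisfiable in S4, hence also in S5 (every S5-frame is an S4-frame).

K, T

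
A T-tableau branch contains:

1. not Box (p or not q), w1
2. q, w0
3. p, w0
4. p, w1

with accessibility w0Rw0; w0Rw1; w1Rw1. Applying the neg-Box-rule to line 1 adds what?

a fresh world w2 with w1Rw2, and not (p or not q) at w2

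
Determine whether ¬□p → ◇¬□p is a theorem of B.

Tableau for the negation ¬(¬□p → ◇¬□p):
1. ¬(¬□p → ◇¬□p), 0
2. ¬□p, 0
3. ¬◇¬□p, 0
4. □p, 0
5. p, 0
6. ¬p, 1
7. □p, 1
8. p, 1
Accessibility: 0R0, 0R1, 1R0, 1R1
Branch closes: p and ¬p both at 1.
All branches of the negation close; one closing branch shown above.

Valid in B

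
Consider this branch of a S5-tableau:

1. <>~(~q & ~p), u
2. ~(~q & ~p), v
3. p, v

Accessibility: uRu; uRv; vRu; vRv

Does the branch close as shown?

Open

No world carries both an atom and its negation.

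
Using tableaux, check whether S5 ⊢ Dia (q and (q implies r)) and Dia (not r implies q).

Invalid (countermodel exists)

Tableau for the negation not (Dia (q and (q implies r)) and Dia (not r implies q)):
1. not (Dia (q and (q implies r)) and Dia (not r implies q)), 0
2. not Dia (not r implies q), 0
3. not (not r implies q), 0
4. not r, 0
5. not q, 0
Accessibility: 0R0
The negation has an open branch (countermodel exists).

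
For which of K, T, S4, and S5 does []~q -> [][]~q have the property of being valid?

S4, S5

S4-tableau for the negation ~([]~q -> [][]~q):
1. ~([]~q -> [][]~q), u
2. []~q, u
3. ~[][]~q, u
4. ~q, u
5. ~[]~q, v
6. ~q, v
7. q, w
8. ~q, w
Accessibility: uRu, uRv, uRw, vRv, vRw, wRw
Branch closes: q and ~q both at w.
Every branch closes (one shown): valid in S4, hence also in S5 (every theorem of S4 is a theorem of S5).
T-tableau for the negation ~([]~q -> [][]~q):
1. ~([]~q -> [][]~q), u
2. []~q, u
3. ~[][]~q, u
4. ~q, u
5. ~[]~q, v
6. ~q, v
7. q, w
Accessibility: uRu, uRv, vRv, vRw, wRw
Complete open branch: countermodel on a T-frame, so not valid in T, nor in K (the same frame is also a K-frame).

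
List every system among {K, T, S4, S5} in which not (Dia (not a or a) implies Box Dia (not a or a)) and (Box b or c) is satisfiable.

T-tableau for the formula:
1. not (Dia (not a or a) implies Box Dia (not a or a)) and (Box b or c), w0
2. not (Dia (not a or a) implies Box Dia (not a or a)), w0
3. Box b or c, w0
4. Dia (not a or a), w0
5. not Box Dia (not a or a), w0
6. Box b, w0
7. b, w0
8. not a or a, w1
9. b, w1
10. a, w1
11. not Dia (not a or a), w2
12. b, w2
13. not (not a or a), w2
14. a, w2
15. not a, w2
Accessibility: w0Rw0, w0Rw1, w0Rw2, w1Rw1, w2Rw2
Branch closes: a and not a both at w2.
Every branch closes (one shown): unsatisfiable in T, hence also in S4, S5 (every S4/S5-frame is a T-frame).
K-tableau for the formula:
1. not (Dia (not a or a) implies Box Dia (not a or a)) and (Box b or c), w0
2. not (Dia (not a or a) implies Box Dia (not a or a)), w0
3. Box b or c, w0
4. Dia (not a or a), w0
5. not Box Dia (not a or a), w0
6. c, w0
7. not a or a, w1
8. a, w1
9. not Dia (not a or a), w2
Accessibility: w0Rw1, w0Rw2
Complete open branch: satisfiable in K.

K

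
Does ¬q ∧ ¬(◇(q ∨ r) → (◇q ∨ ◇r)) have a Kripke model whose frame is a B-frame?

1. ¬q ∧ ¬(◇(q ∨ r) → (◇q ∨ ◇r)), w0
2. ¬q, w0   [∧-rule on 1]
3. ¬(◇(q ∨ r) → (◇q ∨ ◇r)), w0   [∧-rule on 1]
4. ◇(q ∨ r), w0   [¬→-rule on 3]
5. ¬(◇q ∨ ◇r), w0   [¬→-rule on 3]
6. ¬◇q, w0   [¬∨-rule on 5]
7. ¬◇r, w0   [¬∨-rule on 5]
8. ¬r, w0   [¬◇-rule on 7 via w0Rw0]
9. q ∨ r, w1   [◇-rule on 4: fresh world w1, w0Rw1]
10. ¬q, w1   [¬◇-rule on 6 via w0Rw1]
11. ¬r, w1   [¬◇-rule on 7 via w0Rw1]
12. r, w1   [∨-rule on 9 (branches; this branch)]
Accessibility: w0Rw0, w0Rw1, w1Rw0, w1Rw1
Branch closes: r and ¬r both at w1.
Every branch closes; the branch above is one of them.

No, unsatisfiable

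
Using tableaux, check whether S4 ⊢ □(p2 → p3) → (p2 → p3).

Yes, valid

Tableau for the negation ¬(□(p2 → p3) → (p2 → p3)):
1. ¬(□(p2 → p3) → (p2 → p3)), 0
2. □(p2 → p3), 0
3. ¬(p2 → p3), 0
4. p2, 0
5. ¬p3, 0
6. p2 → p3, 0
7. p3, 0
Accessibility: 0R0
Branch closes: p3 and ¬p3 both at 0.
All branches of the negation close; one closing branch shown above.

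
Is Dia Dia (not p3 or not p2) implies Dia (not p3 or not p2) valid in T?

Not valid

Tableau for the negation not (Dia Dia (not p3 or not p2) implies Dia (not p3 or not p2)):
1. not (Dia Dia (not p3 or not p2) implies Dia (not p3 or not p2)), 0
2. Dia Dia (not p3 or not p2), 0
3. not Dia (not p3 or not p2), 0
4. not (not p3 or not p2), 0
5. p3, 0
6. p2, 0
7. Dia (not p3 or not p2), 1
8. not (not p3 or not p2), 1
9. p3, 1
10. p2, 1
11. not p3 or not p2, 2
12. not p2, 2
Accessibility: 0R0, 0R1, 1R1, 1R2, 2R2
The negation has an open branch (countermodel exists).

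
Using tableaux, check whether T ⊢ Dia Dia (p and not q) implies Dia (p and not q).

Tableau for the negation not (Dia Dia (p and not q) implies Dia (p and not q)):
1. not (Dia Dia (p and not q) implies Dia (p and not q)), 0
2. Dia Dia (p and not q), 0
3. not Dia (p and not q), 0
4. not (p and not q), 0
5. q, 0
6. Dia (p and not q), 1
7. not (p and not q), 1
8. q, 1
9. p and not q, 2
10. p, 2
11. not q, 2
Accessibility: 0R0, 0R1, 1R1, 1R2, 2R2
The negation has an open branch (countermodel exists).

No, not valid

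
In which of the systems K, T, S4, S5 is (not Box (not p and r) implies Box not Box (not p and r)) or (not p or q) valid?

S4-tableau for the negation not ((not Box (not p and r) implies Box not Box (not p and r)) or (not p or q)):
1. not ((not Box (not p and r) implies Box not Box (not p and r)) or (not p or q)), u
2. not (not Box (not p and r) implies Box not Box (not p and r)), u
3. not (not p or q), u
4. not Box (not p and r), u
5. not Box not Box (not p and r), u
6. p, u
7. not q, u
8. not (not p and r), v
9. not r, v
10. Box (not p and r), w
11. not p and r, w
12. not p, w
13. r, w
Accessibility: uRu, uRv, uRw, vRv, wRw
Complete open branch: countermodel on an S4-frame, so not valid in S4, nor in K, T (the same frame is also a K-frame and a T-frame).
S5-tableau for the negation not ((not Box (not p and r) implies Box not Box (not p and r)) or (not p or q)):
1. not ((not Box (not p and r) implies Box not Box (not p and r)) or (not p or q)), u
2. not (not Box (not p and r) implies Box not Box (not p and r)), u
3. not (not p or q), u
4. not Box (not p and r), u
5. not Box not Box (not p and r), u
6. p, u
7. not q, u
8. not (not p and r), v
9. not r, v
10. Box (not p and r), w
11. not p and r, u
12. not p, u
13. r, u
Accessibility: uRu, uRv, uRw, vRu, vRv, vRw, wRu, wRv, wRw
Branch closes: p and not p both at u.
Every branch closes (one shown): valid in S5.

S5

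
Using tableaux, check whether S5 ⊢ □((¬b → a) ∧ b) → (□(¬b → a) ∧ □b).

Valid in S5

Tableau for the negation ¬(□((¬b → a) ∧ b) → (□(¬b → a) ∧ □b)):
1. ¬(□((¬b → a) ∧ b) → (□(¬b → a) ∧ □b)), w0
2. □((¬b → a) ∧ b), w0   [¬→-rule on 1]
3. ¬(□(¬b → a) ∧ □b), w0   [¬→-rule on 1]
4. (¬b → a) ∧ b, w0   [□-rule on 2 via w0Rw0]
5. ¬b → a, w0   [∧-rule on 4]
6. b, w0   [∧-rule on 4]
7. ¬□(¬b → a), w0   [¬∧-rule on 3 (branches; this branch)]
8. a, w0   [→-rule on 5 (branches; this branch)]
9. ¬(¬b → a), w1   [¬□-rule on 7: fresh world w1, w0Rw1]
10. ¬b, w1   [¬→-rule on 9]
11. ¬a, w1   [¬→-rule on 9]
12. (¬b → a) ∧ b, w1   [□-rule on 2 via w0Rw1]
13. ¬b → a, w1   [∧-rule on 12]
14. b, w1   [∧-rule on 12]
Accessibility: w0Rw0, w0Rw1, w1Rw0, w1Rw1
Branch closes: b and ¬b both at w1.
Every branch of the negation's tableau closes; the branch above is one of them.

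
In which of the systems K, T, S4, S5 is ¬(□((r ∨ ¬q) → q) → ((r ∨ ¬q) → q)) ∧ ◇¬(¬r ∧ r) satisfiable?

K-tableau for the formula:
1. ¬(□((r ∨ ¬q) → q) → ((r ∨ ¬q) → q)) ∧ ◇¬(¬r ∧ r), w0
2. ¬(□((r ∨ ¬q) → q) → ((r ∨ ¬q) → q)), w0   [∧-rule on 1]
3. ◇¬(¬r ∧ r), w0   [∧-rule on 1]
4. □((r ∨ ¬q) → q), w0   [¬→-rule on 2]
5. ¬((r ∨ ¬q) → q), w0   [¬→-rule on 2]
6. r ∨ ¬q, w0   [¬→-rule on 5]
7. ¬q, w0   [¬→-rule on 5]
8. ¬(¬r ∧ r), w1   [◇-rule on 3: fresh world w1, w0Rw1]
9. (r ∨ ¬q) → q, w1   [□-rule on 4 via w0Rw1]
10. ¬r, w1   [¬∧-rule on 8 (branches; this branch)]
11. q, w1   [→-rule on 9 (branches; this branch)]
Accessibility: w0Rw1
Complete open branch: satisfiable in K.
T-tableau for the formula:
1. ¬(□((r ∨ ¬q) → q) → ((r ∨ ¬q) → q)) ∧ ◇¬(¬r ∧ r), w0
2. ¬(□((r ∨ ¬q) → q) → ((r ∨ ¬q) → q)), w0   [∧-rule on 1]
3. ◇¬(¬r ∧ r), w0   [∧-rule on 1]
4. □((r ∨ ¬q) → q), w0   [¬→-rule on 2]
5. ¬((r ∨ ¬q) → q), w0   [¬→-rule on 2]
6. r ∨ ¬q, w0   [¬→-rule on 5]
7. ¬q, w0   [¬→-rule on 5]
8. (r ∨ ¬q) → q, w0   [□-rule on 4 via w0Rw0]
9. ¬(r ∨ ¬q), w0   [→-rule on 8 (branches; this branch)]
10. ¬r, w0   [¬∨-rule on 9]
11. q, w0   [¬∨-rule on 9]
Accessibility: w0Rw0
Branch closes: q and ¬q both at w0.
Every branch closes (one shown): unsatisfiable in T, hence also in S4, S5 (every S4/S5-frame is a T-frame).

K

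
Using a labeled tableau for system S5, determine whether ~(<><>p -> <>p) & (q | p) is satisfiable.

1. ~(<><>p -> <>p) & (q | p), u
2. ~(<><>p -> <>p), u
3. q | p, u
4. <><>p, u
5. ~<>p, u
6. ~p, u
7. q, u
8. <>p, v
9. ~p, v
10. p, w
11. ~p, w
Accessibility: uRu, uRv, uRw, vRu, vRv, vRw, wRu, wRv, wRw
Branch closes: p and ~p both at w.
Every branch closes; the branch above is one of them.

No, unsatisfiable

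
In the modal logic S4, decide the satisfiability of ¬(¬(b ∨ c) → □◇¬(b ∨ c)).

1. ¬(¬(b ∨ c) → □◇¬(b ∨ c)), u
2. ¬(b ∨ c), u   [¬→-rule on 1]
3. ¬□◇¬(b ∨ c), u   [¬→-rule on 1]
4. ¬b, u   [¬∨-rule on 2]
5. ¬c, u   [¬∨-rule on 2]
6. ¬◇¬(b ∨ c), v   [¬□-rule on 3: fresh world v, uRv]
7. b ∨ c, v   [¬◇-rule on 6 via vRv]
8. c, v   [∨-rule on 7 (branches; this branch)]
Accessibility: uRu, uRv, vRv

Yes, satisfiable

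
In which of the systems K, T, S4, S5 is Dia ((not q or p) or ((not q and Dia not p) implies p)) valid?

K-tableau for the negation not Dia ((not q or p) or ((not q and Dia not p) implies p)):
1. not Dia ((not q or p) or ((not q and Dia not p) implies p)), 0
Complete open branch: countermodel on a K-frame, so not valid in K.
T-tableau for the negation not Dia ((not q or p) or ((not q and Dia not p) implies p)):
1. not Dia ((not q or p) or ((not q and Dia not p) implies p)), 0
2. not ((not q or p) or ((not q and Dia not p) implies p)), 0   [neg-Dia-rule on 1 via 0R0]
3. not (not q or p), 0   [neg-or-rule on 2]
4. not ((not q and Dia not p) implies p), 0   [neg-or-rule on 2]
5. q, 0   [neg-or-rule on 3]
6. not p, 0   [neg-or-rule on 3]
7. not q and Dia not p, 0   [neg-implies-rule on 4]
8. not q, 0   [and-rule on 7]
9. Dia not p, 0   [and-rule on 7]
Accessibility: 0R0
Branch closes: q and not q both at 0.
Every branch closes (one shown): valid in T, hence also in S4, S5 (every theorem of T is a theorem of S4 and S5).

T, S4, S5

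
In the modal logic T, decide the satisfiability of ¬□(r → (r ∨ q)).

1. ¬□(r → (r ∨ q)), w0
2. ¬(r → (r ∨ q)), w1
3. r, w1
4. ¬(r ∨ q), w1
5. ¬r, w1
6. ¬q, w1
Accessibility: w0Rw0, w0Rw1, w1Rw1
Branch closes: r and ¬r both at w1.
All branches of the tableau close; one closing branch shown above.

No, unsatisfiable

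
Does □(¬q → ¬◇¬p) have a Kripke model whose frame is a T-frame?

1. □(¬q → ¬◇¬p), u
2. ¬q → ¬◇¬p, u
3. ¬◇¬p, u
4. p, u
Accessibility: uRu

Satisfiable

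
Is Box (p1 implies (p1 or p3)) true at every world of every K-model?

Yes, valid

Tableau for the negation not Box (p1 implies (p1 or p3)):
1. not Box (p1 implies (p1 or p3)), w0
2. not (p1 implies (p1 or p3)), w1   [neg-Box-rule on 1: fresh world w1, w0Rw1]
3. p1, w1   [neg-implies-rule on 2]
4. not (p1 or p3), w1   [neg-implies-rule on 2]
5. not p1, w1   [neg-or-rule on 4]
6. not p3, w1   [neg-or-rule on 4]
Accessibility: w0Rw1
Branch closes: p1 and not p1 both at w1.
Every branch of the negation's tableau closes; the branch above is one of them.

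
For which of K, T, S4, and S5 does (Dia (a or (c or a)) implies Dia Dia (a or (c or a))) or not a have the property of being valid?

K-tableau for the negation not ((Dia (a or (c or a)) implies Dia Dia (a or (c or a))) or not a):
1. not ((Dia (a or (c or a)) implies Dia Dia (a or (c or a))) or not a), w0
2. not (Dia (a or (c or a)) implies Dia Dia (a or (c or a))), w0
3. a, w0
4. Dia (a or (c or a)), w0
5. not Dia Dia (a or (c or a)), w0
6. a or (c or a), w1
7. not Dia (a or (c or a)), w1
8. c or a, w1
9. a, w1
Accessibility: w0Rw1
Complete open branch: countermodel on a K-frame, so not valid in K.
T-tableau for the negation not ((Dia (a or (c or a)) implies Dia Dia (a or (c or a))) or not a):
1. not ((Dia (a or (c or a)) implies Dia Dia (a or (c or a))) or not a), w0
2. not (Dia (a or (c or a)) implies Dia Dia (a or (c or a))), w0
3. a, w0
4. Dia (a or (c or a)), w0
5. not Dia Dia (a or (c or a)), w0
6. not Dia (a or (c or a)), w0
7. not (a or (c or a)), w0
8. not a, w0
9. not (c or a), w0
Accessibility: w0Rw0
Branch closes: a and not a both at w0.
Every branch closes (one shown): valid in T, hence also in S4, S5 (every theorem of T is a theorem of S4 and S5).

T, S4, S5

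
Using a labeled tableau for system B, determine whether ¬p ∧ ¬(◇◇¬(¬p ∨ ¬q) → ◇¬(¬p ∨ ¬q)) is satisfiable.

1. ¬p ∧ ¬(◇◇¬(¬p ∨ ¬q) → ◇¬(¬p ∨ ¬q)), w0
2. ¬p, w0   [∧-rule on 1]
3. ¬(◇◇¬(¬p ∨ ¬q) → ◇¬(¬p ∨ ¬q)), w0   [∧-rule on 1]
4. ◇◇¬(¬p ∨ ¬q), w0   [¬→-rule on 3]
5. ¬◇¬(¬p ∨ ¬q), w0   [¬→-rule on 3]
6. ¬p ∨ ¬q, w0   [¬◇-rule on 5 via w0Rw0]
7. ¬q, w0   [∨-rule on 6 (branches; this branch)]
8. ◇¬(¬p ∨ ¬q), w1   [◇-rule on 4: fresh world w1, w0Rw1]
9. ¬p ∨ ¬q, w1   [¬◇-rule on 5 via w0Rw1]
10. ¬q, w1   [∨-rule on 9 (branches; this branch)]
11. ¬(¬p ∨ ¬q), w2   [◇-rule on 8: fresh world w2, w1Rw2]
12. p, w2   [¬∨-rule on 11]
13. q, w2   [¬∨-rule on 11]
Accessibility: w0Rw0, w0Rw1, w1Rw0, w1Rw1, w1Rw2, w2Rw1, w2Rw2

Yes, satisfiable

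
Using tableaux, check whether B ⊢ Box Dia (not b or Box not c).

Tableau for the negation not Box Dia (not b or Box not c):
1. not Box Dia (not b or Box not c), u
2. not Dia (not b or Box not c), v   [neg-Box-rule on 1: fresh world v, uRv]
3. not (not b or Box not c), u   [neg-Dia-rule on 2 via vRu]
4. b, u   [neg-or-rule on 3]
5. not Box not c, u   [neg-or-rule on 3]
6. not (not b or Box not c), v   [neg-Dia-rule on 2 via vRv]
7. b, v   [neg-or-rule on 6]
8. not Box not c, v   [neg-or-rule on 6]
9. c, w   [neg-Box-rule on 5: fresh world w, uRw]
10. c, x   [neg-Box-rule on 8: fresh world x, vRx]
11. not (not b or Box not c), x   [neg-Dia-rule on 2 via vRx]
12. b, x   [neg-or-rule on 11]
13. not Box not c, x   [neg-or-rule on 11]
14. c, y   [neg-Box-rule on 13: fresh world y, xRy]
Accessibility: uRu, uRv, uRw, vRu, vRv, vRx, wRu, wRw, xRv, xRx, xRy, yRx, yRy
The negation has an open branch (countermodel exists).

Not valid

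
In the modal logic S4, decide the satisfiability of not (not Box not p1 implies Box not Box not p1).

Satisfiable (open branch found)

1. not (not Box not p1 implies Box not Box not p1), 0
2. not Box not p1, 0
3. not Box not Box not p1, 0
4. p1, 1
5. Box not p1, 2
6. not p1, 2
Accessibility: 0R0, 0R1, 0R2, 1R1, 2R2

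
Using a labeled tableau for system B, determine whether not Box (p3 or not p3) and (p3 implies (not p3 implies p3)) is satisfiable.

1. not Box (p3 or not p3) and (p3 implies (not p3 implies p3)), w0
2. not Box (p3 or not p3), w0
3. p3 implies (not p3 implies p3), w0
4. not p3 implies p3, w0
5. p3, w0
6. not (p3 or not p3), w1
7. not p3, w1
8. p3, w1
Accessibility: w0Rw0, w0Rw1, w1Rw0, w1Rw1
Branch closes: p3 and not p3 both at w1.
Every branch closes; the branch above is one of them.

No, unsatisfiable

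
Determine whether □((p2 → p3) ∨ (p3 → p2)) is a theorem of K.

Yes, valid

Tableau for the negation ¬□((p2 → p3) ∨ (p3 → p2)):
1. ¬□((p2 → p3) ∨ (p3 → p2)), w0
2. ¬((p2 → p3) ∨ (p3 → p2)), w1   [¬□-rule on 1: fresh world w1, w0Rw1]
3. ¬(p2 → p3), w1   [¬∨-rule on 2]
4. ¬(p3 → p2), w1   [¬∨-rule on 2]
5. p2, w1   [¬→-rule on 3]
6. ¬p3, w1   [¬→-rule on 3]
7. p3, w1   [¬→-rule on 4]
8. ¬p2, w1   [¬→-rule on 4]
Accessibility: w0Rw1
Branch closes: p3 and ¬p3 both at w1.
Every branch of the negation's tableau closes; the branch above is one of them.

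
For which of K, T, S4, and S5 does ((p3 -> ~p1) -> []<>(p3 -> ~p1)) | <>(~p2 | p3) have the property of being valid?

T, S4, S5

T-tableau for the negation ~(((p3 -> ~p1) -> []<>(p3 -> ~p1)) | <>(~p2 | p3)):
1. ~(((p3 -> ~p1) -> []<>(p3 -> ~p1)) | <>(~p2 | p3)), 0
2. ~((p3 -> ~p1) -> []<>(p3 -> ~p1)), 0   [~|-rule on 1]
3. ~<>(~p2 | p3), 0   [~|-rule on 1]
4. p3 -> ~p1, 0   [~->-rule on 2]
5. ~[]<>(p3 -> ~p1), 0   [~->-rule on 2]
6. ~(~p2 | p3), 0   [~<>-rule on 3 via 0R0]
7. p2, 0   [~|-rule on 6]
8. ~p3, 0   [~|-rule on 6]
9. ~p1, 0   [->-rule on 4 (branches; this branch)]
10. ~<>(p3 -> ~p1), 1   [~[]-rule on 5: fresh world 1, 0R1]
11. ~(~p2 | p3), 1   [~<>-rule on 3 via 0R1]
12. p2, 1   [~|-rule on 11]
13. ~p3, 1   [~|-rule on 11]
14. ~(p3 -> ~p1), 1   [~<>-rule on 10 via 1R1]
15. p3, 1   [~->-rule on 14]
16. p1, 1   [~->-rule on 14]
Accessibility: 0R0, 0R1, 1R1
Branch closes: p3 and ~p3 both at 1.
Every branch closes (one shown): valid in T, hence also in S4, S5 (every theorem of T is a theorem of S4 and S5).
K-tableau for the negation ~(((p3 -> ~p1) -> []<>(p3 -> ~p1)) | <>(~p2 | p3)):
1. ~(((p3 -> ~p1) -> []<>(p3 -> ~p1)) | <>(~p2 | p3)), 0
2. ~((p3 -> ~p1) -> []<>(p3 -> ~p1)), 0   [~|-rule on 1]
3. ~<>(~p2 | p3), 0   [~|-rule on 1]
4. p3 -> ~p1, 0   [~->-rule on 2]
5. ~[]<>(p3 -> ~p1), 0   [~->-rule on 2]
6. ~p1, 0   [->-rule on 4 (branches; this branch)]
7. ~<>(p3 -> ~p1), 1   [~[]-rule on 5: fresh world 1, 0R1]
8. ~(~p2 | p3), 1   [~<>-rule on 3 via 0R1]
9. p2, 1   [~|-rule on 8]
10. ~p3, 1   [~|-rule on 8]
Accessibility: 0R1
Complete open branch: countermodel on a K-frame, so not valid in K.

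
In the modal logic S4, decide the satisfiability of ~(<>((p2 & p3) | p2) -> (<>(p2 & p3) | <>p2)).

Unsatisfiable (every branch closes)

1. ~(<>((p2 & p3) | p2) -> (<>(p2 & p3) | <>p2)), u
2. <>((p2 & p3) | p2), u   [~->-rule on 1]
3. ~(<>(p2 & p3) | <>p2), u   [~->-rule on 1]
4. ~<>(p2 & p3), u   [~|-rule on 3]
5. ~<>p2, u   [~|-rule on 3]
6. ~(p2 & p3), u   [~<>-rule on 4 via uRu]
7. ~p2, u   [~<>-rule on 5 via uRu]
8. ~p3, u   [~&-rule on 6 (branches; this branch)]
9. (p2 & p3) | p2, v   [<>-rule on 2: fresh world v, uRv]
10. ~(p2 & p3), v   [~<>-rule on 4 via uRv]
11. ~p2, v   [~<>-rule on 5 via uRv]
12. p2 & p3, v   [|-rule on 9 (branches; this branch)]
13. p2, v   [&-rule on 12]
14. p3, v   [&-rule on 12]
Accessibility: uRu, uRv, vRv
Branch closes: p2 and ~p2 both at v.
Every branch closes; the branch above is one of them.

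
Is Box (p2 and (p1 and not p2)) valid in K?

Invalid (countermodel exists)

Tableau for the negation not Box (p2 and (p1 and not p2)):
1. not Box (p2 and (p1 and not p2)), w0
2. not (p2 and (p1 and not p2)), w1
3. not (p1 and not p2), w1
4. p2, w1
Accessibility: w0Rw1
The negation has an open branch (countermodel exists).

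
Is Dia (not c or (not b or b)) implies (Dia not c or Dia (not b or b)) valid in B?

Tableau for the negation not (Dia (not c or (not b or b)) implies (Dia not c or Dia (not b or b))):
1. not (Dia (not c or (not b or b)) implies (Dia not c or Dia (not b or b))), 0
2. Dia (not c or (not b or b)), 0
3. not (Dia not c or Dia (not b or b)), 0
4. not Dia not c, 0
5. not Dia (not b or b), 0
6. c, 0
7. not (not b or b), 0
8. b, 0
9. not b, 0
Accessibility: 0R0
Branch closes: b and not b both at 0.
All branches of the negation close; one closing branch shown above.

Valid in B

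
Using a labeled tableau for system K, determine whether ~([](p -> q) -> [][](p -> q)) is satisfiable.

Satisfiable (open branch found)

1. ~([](p -> q) -> [][](p -> q)), w0
2. [](p -> q), w0   [~->-rule on 1]
3. ~[][](p -> q), w0   [~->-rule on 1]
4. ~[](p -> q), w1   [~[]-rule on 3: fresh world w1, w0Rw1]
5. p -> q, w1   [[]-rule on 2 via w0Rw1]
6. q, w1   [->-rule on 5 (branches; this branch)]
7. ~(p -> q), w2   [~[]-rule on 4: fresh world w2, w1Rw2]
8. p, w2   [~->-rule on 7]
9. ~q, w2   [~->-rule on 7]
Accessibility: w0Rw1, w1Rw2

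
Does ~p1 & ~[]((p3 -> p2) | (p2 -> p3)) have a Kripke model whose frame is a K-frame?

Unsatisfiable

1. ~p1 & ~[]((p3 -> p2) | (p2 -> p3)), u
2. ~p1, u
3. ~[]((p3 -> p2) | (p2 -> p3)), u
4. ~((p3 -> p2) | (p2 -> p3)), v
5. ~(p3 -> p2), v
6. ~(p2 -> p3), v
7. p3, v
8. ~p2, v
9. p2, v
10. ~p3, v
Accessibility: uRv
Branch closes: p2 and ~p2 both at v.
All branches of the tableau close; one closing branch shown above.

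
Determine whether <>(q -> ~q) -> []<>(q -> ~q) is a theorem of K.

Tableau for the negation ~(<>(q -> ~q) -> []<>(q -> ~q)):
1. ~(<>(q -> ~q) -> []<>(q -> ~q)), w0
2. <>(q -> ~q), w0
3. ~[]<>(q -> ~q), w0
4. q -> ~q, w1
5. ~q, w1
6. ~<>(q -> ~q), w2
Accessibility: w0Rw1, w0Rw2
The negation has an open branch (countermodel exists).

Invalid (countermodel exists)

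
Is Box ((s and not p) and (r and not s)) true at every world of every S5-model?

Invalid (countermodel exists)

Tableau for the negation not Box ((s and not p) and (r and not s)):
1. not Box ((s and not p) and (r and not s)), w0
2. not ((s and not p) and (r and not s)), w1   [neg-Box-rule on 1: fresh world w1, w0Rw1]
3. not (r and not s), w1   [neg-and-rule on 2 (branches; this branch)]
4. s, w1   [neg-and-rule on 3 (branches; this branch)]
Accessibility: w0Rw0, w0Rw1, w1Rw0, w1Rw1
The negation has an open branch (countermodel exists).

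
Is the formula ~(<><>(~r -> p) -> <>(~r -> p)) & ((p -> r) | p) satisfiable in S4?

1. ~(<><>(~r -> p) -> <>(~r -> p)) & ((p -> r) | p), u
2. ~(<><>(~r -> p) -> <>(~r -> p)), u   [&-rule on 1]
3. (p -> r) | p, u   [&-rule on 1]
4. <><>(~r -> p), u   [~->-rule on 2]
5. ~<>(~r -> p), u   [~->-rule on 2]
6. ~(~r -> p), u   [~<>-rule on 5 via uRu]
7. ~r, u   [~->-rule on 6]
8. ~p, u   [~->-rule on 6]
9. p -> r, u   [|-rule on 3 (branches; this branch)]
10. <>(~r -> p), v   [<>-rule on 4: fresh world v, uRv]
11. ~(~r -> p), v   [~<>-rule on 5 via uRv]
12. ~r, v   [~->-rule on 11]
13. ~p, v   [~->-rule on 11]
14. ~r -> p, w   [<>-rule on 10: fresh world w, vRw]
15. ~(~r -> p), w   [~<>-rule on 5 via uRw]
16. ~r, w   [~->-rule on 15]
17. ~p, w   [~->-rule on 15]
18. p, w   [->-rule on 14 (branches; this branch)]
Accessibility: uRu, uRv, uRw, vRv, vRw, wRw
Branch closes: p and ~p both at w.
All branches of the tableau close; one closing branch shown above.

No, unsatisfiable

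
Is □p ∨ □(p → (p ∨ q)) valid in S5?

Tableau for the negation ¬(□p ∨ □(p → (p ∨ q))):
1. ¬(□p ∨ □(p → (p ∨ q))), w0
2. ¬□p, w0
3. ¬□(p → (p ∨ q)), w0
4. ¬p, w1
5. ¬(p → (p ∨ q)), w2
6. p, w2
7. ¬(p ∨ q), w2
8. ¬p, w2
9. ¬q, w2
Accessibility: w0Rw0, w0Rw1, w0Rw2, w1Rw0, w1Rw1, w1Rw2, w2Rw0, w2Rw1, w2Rw2
Branch closes: p and ¬p both at w2.
Every branch of the negation's tableau closes; the branch above is one of them.

Valid in S5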